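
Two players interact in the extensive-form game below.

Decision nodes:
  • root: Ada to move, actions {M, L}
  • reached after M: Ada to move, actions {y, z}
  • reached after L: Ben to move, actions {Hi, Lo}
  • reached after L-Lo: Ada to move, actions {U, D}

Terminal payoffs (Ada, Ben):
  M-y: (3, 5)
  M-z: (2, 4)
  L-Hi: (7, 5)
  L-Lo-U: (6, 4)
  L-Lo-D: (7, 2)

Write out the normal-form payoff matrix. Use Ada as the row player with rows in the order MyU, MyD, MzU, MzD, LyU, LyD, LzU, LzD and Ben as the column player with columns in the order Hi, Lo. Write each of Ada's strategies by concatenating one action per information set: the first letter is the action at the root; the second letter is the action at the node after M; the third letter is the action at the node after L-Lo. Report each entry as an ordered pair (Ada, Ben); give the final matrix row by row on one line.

MyU: (3,5) (3,5) | MyD: (3,5) (3,5) | MzU: (2,4) (2,4) | MzD: (2,4) (2,4) | LyU: (7,5) (6,4) | LyD: (7,5) (7,2) | LzU: (7,5) (6,4) | LzD: (7,5) (7,2)

           Hi       Lo
 MyU    (3,5)    (3,5)
 MyD    (3,5)    (3,5)
 MzU    (2,4)    (2,4)
 MzD    (2,4)    (2,4)
 LyU    (7,5)    (6,4)
 LyD    (7,5)    (7,2)
 LzU    (7,5)    (6,4)
 LzD    (7,5)    (7,2)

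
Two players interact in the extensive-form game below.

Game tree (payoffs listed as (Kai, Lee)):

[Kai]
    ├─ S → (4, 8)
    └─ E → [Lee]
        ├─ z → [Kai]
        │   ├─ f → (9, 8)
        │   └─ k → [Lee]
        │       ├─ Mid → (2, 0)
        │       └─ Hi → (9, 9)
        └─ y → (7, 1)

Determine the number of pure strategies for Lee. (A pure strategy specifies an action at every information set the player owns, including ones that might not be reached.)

4

Lee owns the node after E with actions {z, y} — two choices.
Lee owns the node after E-z-k with actions {Mid, Hi} — two choices.
A pure strategy fixes one action at each information set independently, so the count is the product 2 × 2 = 4.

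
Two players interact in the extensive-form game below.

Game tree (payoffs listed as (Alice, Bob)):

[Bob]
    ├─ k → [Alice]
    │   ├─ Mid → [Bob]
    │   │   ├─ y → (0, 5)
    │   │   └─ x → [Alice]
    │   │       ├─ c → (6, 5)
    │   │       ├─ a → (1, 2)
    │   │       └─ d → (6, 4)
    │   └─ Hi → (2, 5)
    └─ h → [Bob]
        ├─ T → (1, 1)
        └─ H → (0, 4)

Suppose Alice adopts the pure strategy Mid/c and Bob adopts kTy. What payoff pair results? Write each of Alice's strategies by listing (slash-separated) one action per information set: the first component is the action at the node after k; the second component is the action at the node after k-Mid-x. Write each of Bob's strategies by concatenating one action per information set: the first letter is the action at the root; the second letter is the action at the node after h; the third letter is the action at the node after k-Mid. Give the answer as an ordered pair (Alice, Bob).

Trace the play path from the root:
  Bob plays k
  Alice plays Mid at [k]
  Bob plays y at [k-Mid]
→ terminal payoff (0, 5).
(Alice's choice at the node after k-Mid-x is never reached on this path, so it doesn't affect the outcome.)

(0, 5)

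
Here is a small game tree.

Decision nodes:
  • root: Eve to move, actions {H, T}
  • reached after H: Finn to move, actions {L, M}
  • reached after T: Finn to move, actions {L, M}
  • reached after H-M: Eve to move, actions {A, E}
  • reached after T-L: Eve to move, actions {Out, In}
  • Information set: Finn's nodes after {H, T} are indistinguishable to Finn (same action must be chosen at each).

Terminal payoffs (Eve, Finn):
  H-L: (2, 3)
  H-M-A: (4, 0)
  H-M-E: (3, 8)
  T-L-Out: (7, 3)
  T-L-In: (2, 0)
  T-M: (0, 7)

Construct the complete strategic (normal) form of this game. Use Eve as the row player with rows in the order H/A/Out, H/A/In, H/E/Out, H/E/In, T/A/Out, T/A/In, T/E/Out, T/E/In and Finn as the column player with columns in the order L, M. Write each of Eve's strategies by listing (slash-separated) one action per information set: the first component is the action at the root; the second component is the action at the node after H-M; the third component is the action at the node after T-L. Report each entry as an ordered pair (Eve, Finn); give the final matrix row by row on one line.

               L        M
H/A/Out    (2,3)    (4,0)
 H/A/In    (2,3)    (4,0)
H/E/Out    (2,3)    (3,8)
 H/E/In    (2,3)    (3,8)
T/A/Out    (7,3)    (0,7)
 T/A/In    (2,0)    (0,7)
T/E/Out    (7,3)    (0,7)
 T/E/In    (2,0)    (0,7)

H/A/Out: (2,3) (4,0) | H/A/In: (2,3) (4,0) | H/E/Out: (2,3) (3,8) | H/E/In: (2,3) (3,8) | T/A/Out: (7,3) (0,7) | T/A/In: (2,0) (0,7) | T/E/Out: (7,3) (0,7) | T/E/In: (2,0) (0,7)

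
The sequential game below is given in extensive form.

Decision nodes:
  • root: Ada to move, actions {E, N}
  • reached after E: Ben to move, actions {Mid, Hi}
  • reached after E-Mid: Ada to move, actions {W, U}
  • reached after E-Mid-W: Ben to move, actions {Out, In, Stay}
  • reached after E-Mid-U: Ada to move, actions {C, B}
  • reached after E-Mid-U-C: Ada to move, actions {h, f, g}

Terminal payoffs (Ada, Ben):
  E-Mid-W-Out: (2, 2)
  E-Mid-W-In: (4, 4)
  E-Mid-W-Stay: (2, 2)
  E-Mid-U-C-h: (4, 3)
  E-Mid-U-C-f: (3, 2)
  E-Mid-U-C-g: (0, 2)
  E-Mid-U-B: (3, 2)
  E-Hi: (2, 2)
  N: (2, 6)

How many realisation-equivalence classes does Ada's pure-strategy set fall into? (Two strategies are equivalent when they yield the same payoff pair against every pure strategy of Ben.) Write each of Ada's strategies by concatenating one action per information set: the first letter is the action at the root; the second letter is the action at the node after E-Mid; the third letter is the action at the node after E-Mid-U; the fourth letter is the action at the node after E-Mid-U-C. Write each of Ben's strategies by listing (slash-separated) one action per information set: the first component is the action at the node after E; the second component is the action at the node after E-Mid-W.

Ada has 24 pure strategies: EWCh, EWCf, EWCg, EWBh, EWBf, EWBg, EUCh, EUCf, EUCg, EUBh, EUBf, EUBg, NWCh, NWCf, NWCg, NWBh, NWBf, NWBg, NUCh, NUCf, NUCg, NUBh, NUBf, NUBg. Columns: Mid/Out, Mid/In, Mid/Stay, Hi/Out, Hi/In, Hi/Stay.
{EWCh, EWCf, EWCg, EWBh, EWBf, EWBg} → row (2,2) (4,4) (2,2) (2,2) (2,2) (2,2)
{EUCh} → row (4,3) (4,3) (4,3) (2,2) (2,2) (2,2)
{EUCf, EUBh, EUBf, EUBg} → row (3,2) (3,2) (3,2) (2,2) (2,2) (2,2)
{EUCg} → row (0,2) (0,2) (0,2) (2,2) (2,2) (2,2)
{NWCh, NWCf, NWCg, NWBh, NWBf, NWBg, NUCh, NUCf, NUCg, NUBh, NUBf, NUBg} → row (2,6) (2,6) (2,6) (2,6) (2,6) (2,6)
That's 5 distinct rows out of 24 strategies.

5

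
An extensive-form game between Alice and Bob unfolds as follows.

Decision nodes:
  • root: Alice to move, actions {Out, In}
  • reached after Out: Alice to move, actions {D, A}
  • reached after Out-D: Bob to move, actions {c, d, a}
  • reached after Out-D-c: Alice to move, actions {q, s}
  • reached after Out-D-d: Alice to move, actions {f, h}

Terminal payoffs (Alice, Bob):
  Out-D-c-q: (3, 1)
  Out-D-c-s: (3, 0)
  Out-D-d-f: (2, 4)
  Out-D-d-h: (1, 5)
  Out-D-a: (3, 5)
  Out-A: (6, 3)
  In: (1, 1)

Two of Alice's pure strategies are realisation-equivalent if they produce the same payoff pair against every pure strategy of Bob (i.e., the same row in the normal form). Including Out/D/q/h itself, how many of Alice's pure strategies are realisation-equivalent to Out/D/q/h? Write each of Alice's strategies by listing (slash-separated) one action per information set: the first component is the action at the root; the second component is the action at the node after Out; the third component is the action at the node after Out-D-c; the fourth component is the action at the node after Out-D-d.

Row for Out/D/q/h (columns c, d, a): (3,1) (1,5) (3,5).
Every one of Alice's information sets is on the play path for some reply by Bob when Alice follows Out/D/q/h.
Changing the action at any of them therefore changes at least one column, so only Out/D/q/h itself gives this row.

1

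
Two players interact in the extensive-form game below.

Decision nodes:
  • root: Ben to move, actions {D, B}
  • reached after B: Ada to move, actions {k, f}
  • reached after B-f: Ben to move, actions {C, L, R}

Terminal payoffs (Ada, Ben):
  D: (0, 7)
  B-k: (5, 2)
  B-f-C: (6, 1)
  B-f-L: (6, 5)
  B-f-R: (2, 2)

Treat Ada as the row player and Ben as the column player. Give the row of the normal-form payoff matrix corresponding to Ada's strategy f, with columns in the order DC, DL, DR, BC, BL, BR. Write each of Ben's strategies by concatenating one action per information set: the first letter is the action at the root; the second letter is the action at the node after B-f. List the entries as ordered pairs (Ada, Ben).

vs DC: Ben plays D → (0, 7)
vs DL: Ben plays D → (0, 7)
vs DR: Ben plays D → (0, 7)
vs BC: Ben plays B → Ada plays f at [B] → Ben plays C at [B-f] → (6, 1)
vs BL: Ben plays B → Ada plays f at [B] → Ben plays L at [B-f] → (6, 5)
vs BR: Ben plays B → Ada plays f at [B] → Ben plays R at [B-f] → (2, 2)

(0,7) (0,7) (0,7) (6,1) (6,5) (2,2)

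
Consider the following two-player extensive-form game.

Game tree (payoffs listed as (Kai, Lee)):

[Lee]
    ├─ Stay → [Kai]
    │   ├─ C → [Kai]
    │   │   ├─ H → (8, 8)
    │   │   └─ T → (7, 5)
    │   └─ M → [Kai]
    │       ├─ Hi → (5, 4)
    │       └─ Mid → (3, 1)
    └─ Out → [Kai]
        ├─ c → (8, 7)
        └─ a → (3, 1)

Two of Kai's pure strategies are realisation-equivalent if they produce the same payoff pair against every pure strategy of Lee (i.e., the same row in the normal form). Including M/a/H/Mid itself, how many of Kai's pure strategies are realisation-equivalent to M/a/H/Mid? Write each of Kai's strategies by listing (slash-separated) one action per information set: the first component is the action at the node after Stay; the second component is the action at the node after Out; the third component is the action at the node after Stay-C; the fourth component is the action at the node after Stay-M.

2

Row for M/a/H/Mid (columns Stay, Out): (3,1) (3,1).
Under M/a/H/Mid, Kai's choice at the node after Stay-C can never be reached regardless of what Lee does, so varying those choices leaves every outcome unchanged.
Holding the reachable choices fixed and varying the unreachable one freely already gives 2 equivalent strategies.
No other strategy reproduces this row, so those 2 are the full class: M/a/H/Mid, M/a/T/Mid.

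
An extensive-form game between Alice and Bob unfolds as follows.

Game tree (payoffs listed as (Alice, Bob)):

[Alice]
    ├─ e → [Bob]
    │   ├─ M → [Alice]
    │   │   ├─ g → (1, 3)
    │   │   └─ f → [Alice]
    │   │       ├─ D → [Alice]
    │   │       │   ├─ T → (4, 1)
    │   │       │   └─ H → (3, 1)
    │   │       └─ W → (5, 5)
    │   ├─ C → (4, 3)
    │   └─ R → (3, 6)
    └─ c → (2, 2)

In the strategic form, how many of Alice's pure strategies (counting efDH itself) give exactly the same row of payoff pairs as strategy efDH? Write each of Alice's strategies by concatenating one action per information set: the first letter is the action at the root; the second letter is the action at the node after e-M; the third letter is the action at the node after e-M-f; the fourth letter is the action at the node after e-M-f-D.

1

Row for efDH (columns M, C, R): (3,1) (4,3) (3,6).
Every one of Alice's information sets is on the play path for some reply by Bob when Alice follows efDH.
Changing the action at any of them therefore changes at least one column, so only efDH itself gives this row.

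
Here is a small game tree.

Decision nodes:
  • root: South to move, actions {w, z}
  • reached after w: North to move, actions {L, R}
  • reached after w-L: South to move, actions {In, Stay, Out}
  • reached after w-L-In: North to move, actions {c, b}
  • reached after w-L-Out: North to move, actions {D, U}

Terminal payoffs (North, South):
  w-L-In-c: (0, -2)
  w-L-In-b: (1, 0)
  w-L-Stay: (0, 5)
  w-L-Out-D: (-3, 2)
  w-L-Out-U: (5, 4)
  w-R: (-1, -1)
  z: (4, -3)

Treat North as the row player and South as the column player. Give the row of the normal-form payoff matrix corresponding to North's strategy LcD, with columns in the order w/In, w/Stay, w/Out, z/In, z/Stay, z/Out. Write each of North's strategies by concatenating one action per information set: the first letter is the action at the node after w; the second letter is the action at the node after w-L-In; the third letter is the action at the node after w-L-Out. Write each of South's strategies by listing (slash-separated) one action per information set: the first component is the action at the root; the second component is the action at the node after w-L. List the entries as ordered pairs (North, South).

(0,-2) (0,5) (-3,2) (4,-3) (4,-3) (4,-3)

vs w/In: South plays w → North plays L at [w] → South plays In at [w-L] → North plays c at [w-L-In] → (0, -2)
vs w/Stay: South plays w → North plays L at [w] → South plays Stay at [w-L] → (0, 5)
vs w/Out: South plays w → North plays L at [w] → South plays Out at [w-L] → North plays D at [w-L-Out] → (-3, 2)
vs z/In: South plays z → (4, -3)
vs z/Stay: South plays z → (4, -3)
vs z/Out: South plays z → (4, -3)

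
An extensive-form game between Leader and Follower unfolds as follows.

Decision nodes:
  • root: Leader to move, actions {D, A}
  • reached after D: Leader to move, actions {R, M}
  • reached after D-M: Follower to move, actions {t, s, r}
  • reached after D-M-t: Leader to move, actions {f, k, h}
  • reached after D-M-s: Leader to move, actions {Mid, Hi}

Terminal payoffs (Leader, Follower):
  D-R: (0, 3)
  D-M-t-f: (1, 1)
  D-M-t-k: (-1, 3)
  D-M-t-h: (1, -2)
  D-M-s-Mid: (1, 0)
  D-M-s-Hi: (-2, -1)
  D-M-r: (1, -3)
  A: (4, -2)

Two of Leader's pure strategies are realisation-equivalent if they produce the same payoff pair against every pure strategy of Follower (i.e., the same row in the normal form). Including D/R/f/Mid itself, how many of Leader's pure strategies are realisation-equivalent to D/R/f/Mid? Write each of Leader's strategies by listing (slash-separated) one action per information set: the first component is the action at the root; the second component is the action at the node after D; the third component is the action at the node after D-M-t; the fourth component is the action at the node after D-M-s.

6

Row for D/R/f/Mid (columns t, s, r): (0,3) (0,3) (0,3).
Under D/R/f/Mid, Leader's choice at the node after D-M-t and at the node after D-M-s can never be reached regardless of what Follower does, so varying those choices leaves every outcome unchanged.
Holding the reachable choices fixed and varying the unreachable ones freely already gives 3 × 2 = 6 equivalent strategies.
No other strategy reproduces this row, so those 6 are the full class: D/R/f/Mid, D/R/f/Hi, D/R/k/Mid, D/R/k/Hi, D/R/h/Mid, D/R/h/Hi.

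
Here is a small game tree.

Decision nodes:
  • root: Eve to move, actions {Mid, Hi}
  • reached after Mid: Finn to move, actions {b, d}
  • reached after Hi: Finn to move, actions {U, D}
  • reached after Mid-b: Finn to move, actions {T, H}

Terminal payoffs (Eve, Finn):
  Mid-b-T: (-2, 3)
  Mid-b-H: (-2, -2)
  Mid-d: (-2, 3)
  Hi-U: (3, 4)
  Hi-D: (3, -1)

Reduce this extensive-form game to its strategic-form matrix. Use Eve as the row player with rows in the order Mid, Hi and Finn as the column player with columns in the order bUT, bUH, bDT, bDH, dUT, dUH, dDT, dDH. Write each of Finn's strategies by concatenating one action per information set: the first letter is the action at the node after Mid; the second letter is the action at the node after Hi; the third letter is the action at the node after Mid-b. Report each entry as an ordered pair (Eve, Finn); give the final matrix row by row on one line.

Mid: (-2,3) (-2,-2) (-2,3) (-2,-2) (-2,3) (-2,3) (-2,3) (-2,3) | Hi: (3,4) (3,4) (3,-1) (3,-1) (3,4) (3,4) (3,-1) (3,-1)

          bUT      bUH      bDT      bDH      dUT      dUH      dDT      dDH
 Mid   (-2,3)  (-2,-2)   (-2,3)  (-2,-2)   (-2,3)   (-2,3)   (-2,3)   (-2,3)
  Hi    (3,4)    (3,4)   (3,-1)   (3,-1)    (3,4)    (3,4)   (3,-1)   (3,-1)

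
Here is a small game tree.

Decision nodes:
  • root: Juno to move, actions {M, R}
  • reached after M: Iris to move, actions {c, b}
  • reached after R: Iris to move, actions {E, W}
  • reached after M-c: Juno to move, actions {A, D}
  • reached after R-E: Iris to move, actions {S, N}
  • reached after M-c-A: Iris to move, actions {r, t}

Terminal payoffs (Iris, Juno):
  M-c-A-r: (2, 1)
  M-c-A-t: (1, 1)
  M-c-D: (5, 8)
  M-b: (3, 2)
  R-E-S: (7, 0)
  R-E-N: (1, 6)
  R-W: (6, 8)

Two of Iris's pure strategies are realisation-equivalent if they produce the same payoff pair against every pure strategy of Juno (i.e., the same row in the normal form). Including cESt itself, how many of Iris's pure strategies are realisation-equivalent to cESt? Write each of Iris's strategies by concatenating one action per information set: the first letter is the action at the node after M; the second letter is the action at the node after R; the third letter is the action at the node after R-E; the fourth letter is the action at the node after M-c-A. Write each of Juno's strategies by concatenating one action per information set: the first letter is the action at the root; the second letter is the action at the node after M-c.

1

Row for cESt (columns MA, MD, RA, RD): (1,1) (5,8) (7,0) (7,0).
Every one of Iris's information sets is on the play path for some reply by Juno when Iris follows cESt.
Changing the action at any of them therefore changes at least one column, so only cESt itself gives this row.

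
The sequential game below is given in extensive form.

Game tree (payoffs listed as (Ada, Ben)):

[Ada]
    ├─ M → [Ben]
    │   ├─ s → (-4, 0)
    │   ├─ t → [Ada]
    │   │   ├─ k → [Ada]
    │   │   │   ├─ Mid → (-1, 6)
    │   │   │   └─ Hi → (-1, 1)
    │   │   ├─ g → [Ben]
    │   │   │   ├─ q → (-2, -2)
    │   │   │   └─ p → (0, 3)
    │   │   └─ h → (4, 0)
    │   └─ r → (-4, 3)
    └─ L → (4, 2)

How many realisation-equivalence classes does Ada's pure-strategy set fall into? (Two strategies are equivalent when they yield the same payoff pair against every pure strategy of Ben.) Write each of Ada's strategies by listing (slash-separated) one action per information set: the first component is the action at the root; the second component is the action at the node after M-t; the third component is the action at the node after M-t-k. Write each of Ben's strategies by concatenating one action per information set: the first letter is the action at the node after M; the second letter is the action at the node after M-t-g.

Ada has 12 pure strategies: M/k/Mid, M/k/Hi, M/g/Mid, M/g/Hi, M/h/Mid, M/h/Hi, L/k/Mid, L/k/Hi, L/g/Mid, L/g/Hi, L/h/Mid, L/h/Hi. Columns: sq, sp, tq, tp, rq, rp.
{M/k/Mid} → row (-4,0) (-4,0) (-1,6) (-1,6) (-4,3) (-4,3)
{M/k/Hi} → row (-4,0) (-4,0) (-1,1) (-1,1) (-4,3) (-4,3)
{M/g/Mid, M/g/Hi} → row (-4,0) (-4,0) (-2,-2) (0,3) (-4,3) (-4,3)
{M/h/Mid, M/h/Hi} → row (-4,0) (-4,0) (4,0) (4,0) (-4,3) (-4,3)
{L/k/Mid, L/k/Hi, L/g/Mid, L/g/Hi, L/h/Mid, L/h/Hi} → row (4,2) (4,2) (4,2) (4,2) (4,2) (4,2)
That's 5 distinct rows out of 12 strategies.

5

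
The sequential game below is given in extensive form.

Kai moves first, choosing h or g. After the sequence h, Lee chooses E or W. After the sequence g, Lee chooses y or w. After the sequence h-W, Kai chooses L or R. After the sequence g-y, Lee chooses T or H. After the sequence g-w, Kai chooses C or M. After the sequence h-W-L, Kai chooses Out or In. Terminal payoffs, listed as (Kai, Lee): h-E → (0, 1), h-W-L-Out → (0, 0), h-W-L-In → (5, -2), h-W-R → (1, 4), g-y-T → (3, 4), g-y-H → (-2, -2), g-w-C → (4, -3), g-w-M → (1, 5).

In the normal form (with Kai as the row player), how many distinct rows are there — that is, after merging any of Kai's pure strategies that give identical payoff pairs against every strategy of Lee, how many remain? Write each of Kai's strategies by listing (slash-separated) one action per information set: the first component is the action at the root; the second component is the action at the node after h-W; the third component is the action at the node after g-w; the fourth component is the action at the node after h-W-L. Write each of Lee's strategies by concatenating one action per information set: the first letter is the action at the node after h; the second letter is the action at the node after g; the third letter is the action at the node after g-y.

5

Kai has 16 pure strategies: h/L/C/Out, h/L/C/In, h/L/M/Out, h/L/M/In, h/R/C/Out, h/R/C/In, h/R/M/Out, h/R/M/In, g/L/C/Out, g/L/C/In, g/L/M/Out, g/L/M/In, g/R/C/Out, g/R/C/In, g/R/M/Out, g/R/M/In. Columns: EyT, EyH, EwT, EwH, WyT, WyH, WwT, WwH.
{h/L/C/Out, h/L/M/Out} → row (0,1) (0,1) (0,1) (0,1) (0,0) (0,0) (0,0) (0,0)
{h/L/C/In, h/L/M/In} → row (0,1) (0,1) (0,1) (0,1) (5,-2) (5,-2) (5,-2) (5,-2)
{h/R/C/Out, h/R/C/In, h/R/M/Out, h/R/M/In} → row (0,1) (0,1) (0,1) (0,1) (1,4) (1,4) (1,4) (1,4)
{g/L/C/Out, g/L/C/In, g/R/C/Out, g/R/C/In} → row (3,4) (-2,-2) (4,-3) (4,-3) (3,4) (-2,-2) (4,-3) (4,-3)
{g/L/M/Out, g/L/M/In, g/R/M/Out, g/R/M/In} → row (3,4) (-2,-2) (1,5) (1,5) (3,4) (-2,-2) (1,5) (1,5)
That's 5 distinct rows out of 16 strategies.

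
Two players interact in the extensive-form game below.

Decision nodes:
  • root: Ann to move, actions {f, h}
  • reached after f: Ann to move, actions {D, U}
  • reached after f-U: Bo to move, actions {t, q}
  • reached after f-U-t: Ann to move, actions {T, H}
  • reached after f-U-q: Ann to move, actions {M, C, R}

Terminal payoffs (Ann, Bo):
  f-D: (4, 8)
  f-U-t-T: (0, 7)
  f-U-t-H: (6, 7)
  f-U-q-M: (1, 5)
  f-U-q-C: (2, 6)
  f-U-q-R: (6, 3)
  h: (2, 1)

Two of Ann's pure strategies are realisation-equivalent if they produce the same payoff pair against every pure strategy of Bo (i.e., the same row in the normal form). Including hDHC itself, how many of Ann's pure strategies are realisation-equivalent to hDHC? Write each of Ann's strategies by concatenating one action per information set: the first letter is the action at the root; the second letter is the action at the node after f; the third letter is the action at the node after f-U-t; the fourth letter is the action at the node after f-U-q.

12

Row for hDHC (columns t, q): (2,1) (2,1).
Under hDHC, Ann's choice at the node after f and at the node after f-U-t and at the node after f-U-q can never be reached regardless of what Bo does, so varying those choices leaves every outcome unchanged.
Holding the reachable choices fixed and varying the unreachable ones freely already gives 2 × 2 × 3 = 12 equivalent strategies.
No other strategy reproduces this row, so those 12 are the full class: hDTM, hDTC, hDTR, hDHM, hDHC, hDHR, hUTM, hUTC, hUTR, hUHM, hUHC, hUHR.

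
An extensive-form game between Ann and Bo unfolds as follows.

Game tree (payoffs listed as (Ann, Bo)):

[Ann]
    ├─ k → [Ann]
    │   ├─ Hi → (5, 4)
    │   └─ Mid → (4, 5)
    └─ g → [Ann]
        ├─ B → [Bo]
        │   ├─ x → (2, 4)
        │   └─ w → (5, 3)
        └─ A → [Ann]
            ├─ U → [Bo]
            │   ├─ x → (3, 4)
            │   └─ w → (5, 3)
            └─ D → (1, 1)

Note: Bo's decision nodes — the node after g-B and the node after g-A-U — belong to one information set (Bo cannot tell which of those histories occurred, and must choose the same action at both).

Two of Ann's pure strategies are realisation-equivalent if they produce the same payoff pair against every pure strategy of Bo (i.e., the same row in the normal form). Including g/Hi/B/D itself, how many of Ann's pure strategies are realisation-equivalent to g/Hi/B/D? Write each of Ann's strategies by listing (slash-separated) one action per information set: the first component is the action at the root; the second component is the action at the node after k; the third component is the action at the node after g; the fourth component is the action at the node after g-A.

Row for g/Hi/B/D (columns x, w): (2,4) (5,3).
Under g/Hi/B/D, Ann's choice at the node after k and at the node after g-A can never be reached regardless of what Bo does, so varying those choices leaves every outcome unchanged.
Holding the reachable choices fixed and varying the unreachable ones freely already gives 2 × 2 = 4 equivalent strategies.
No other strategy reproduces this row, so those 4 are the full class: g/Hi/B/U, g/Hi/B/D, g/Mid/B/U, g/Mid/B/D.

4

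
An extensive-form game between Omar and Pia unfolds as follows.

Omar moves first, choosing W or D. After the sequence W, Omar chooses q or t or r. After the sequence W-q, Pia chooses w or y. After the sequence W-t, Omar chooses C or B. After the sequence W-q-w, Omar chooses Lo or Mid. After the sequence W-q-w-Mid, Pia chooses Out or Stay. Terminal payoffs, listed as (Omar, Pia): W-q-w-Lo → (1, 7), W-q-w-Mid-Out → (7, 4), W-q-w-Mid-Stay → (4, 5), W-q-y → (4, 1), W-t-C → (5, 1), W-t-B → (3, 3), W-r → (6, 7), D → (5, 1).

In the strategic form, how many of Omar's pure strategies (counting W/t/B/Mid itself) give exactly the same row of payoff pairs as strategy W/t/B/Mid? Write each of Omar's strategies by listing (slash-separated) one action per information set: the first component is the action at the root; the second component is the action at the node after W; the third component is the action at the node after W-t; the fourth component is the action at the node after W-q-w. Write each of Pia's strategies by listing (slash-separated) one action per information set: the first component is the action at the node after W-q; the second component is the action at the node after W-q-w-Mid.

2

Row for W/t/B/Mid (columns w/Out, w/Stay, y/Out, y/Stay): (3,3) (3,3) (3,3) (3,3).
Under W/t/B/Mid, Omar's choice at the node after W-q-w can never be reached regardless of what Pia does, so varying those choices leaves every outcome unchanged.
Holding the reachable choices fixed and varying the unreachable one freely already gives 2 equivalent strategies.
No other strategy reproduces this row, so those 2 are the full class: W/t/B/Lo, W/t/B/Mid.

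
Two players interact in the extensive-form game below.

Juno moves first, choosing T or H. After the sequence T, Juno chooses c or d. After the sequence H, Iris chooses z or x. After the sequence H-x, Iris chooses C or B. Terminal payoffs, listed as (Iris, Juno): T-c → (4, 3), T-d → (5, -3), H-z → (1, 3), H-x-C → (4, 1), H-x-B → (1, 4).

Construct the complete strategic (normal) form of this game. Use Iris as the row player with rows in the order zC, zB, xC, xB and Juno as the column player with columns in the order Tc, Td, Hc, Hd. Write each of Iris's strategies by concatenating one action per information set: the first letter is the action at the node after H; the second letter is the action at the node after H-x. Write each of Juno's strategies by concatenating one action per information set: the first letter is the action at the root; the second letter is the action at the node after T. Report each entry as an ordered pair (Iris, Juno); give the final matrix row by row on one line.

Row zC: Tc→(4,3), Td→(5,-3), Hc→(1,3), Hd→(1,3)
Row zB: Tc→(4,3), Td→(5,-3), Hc→(1,3), Hd→(1,3)
Row xC: Tc→(4,3), Td→(5,-3), Hc→(4,1), Hd→(4,1)
Row xB: Tc→(4,3), Td→(5,-3), Hc→(1,4), Hd→(1,4)

zC: (4,3) (5,-3) (1,3) (1,3) | zB: (4,3) (5,-3) (1,3) (1,3) | xC: (4,3) (5,-3) (4,1) (4,1) | xB: (4,3) (5,-3) (1,4) (1,4)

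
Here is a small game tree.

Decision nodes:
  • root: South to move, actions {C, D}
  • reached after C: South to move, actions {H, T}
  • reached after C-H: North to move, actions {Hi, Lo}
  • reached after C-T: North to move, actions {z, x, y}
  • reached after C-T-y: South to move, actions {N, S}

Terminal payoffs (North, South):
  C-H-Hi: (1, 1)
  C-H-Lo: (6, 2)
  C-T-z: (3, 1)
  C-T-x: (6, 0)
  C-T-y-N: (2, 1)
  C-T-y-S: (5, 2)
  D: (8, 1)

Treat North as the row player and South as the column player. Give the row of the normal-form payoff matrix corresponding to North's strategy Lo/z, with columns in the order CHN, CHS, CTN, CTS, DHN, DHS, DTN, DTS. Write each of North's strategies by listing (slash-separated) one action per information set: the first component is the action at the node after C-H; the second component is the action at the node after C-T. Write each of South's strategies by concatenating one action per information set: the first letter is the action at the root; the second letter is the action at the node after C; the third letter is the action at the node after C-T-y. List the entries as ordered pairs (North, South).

(6,2) (6,2) (3,1) (3,1) (8,1) (8,1) (8,1) (8,1)

vs CHN: South plays C → South plays H at [C] → North plays Lo at [C-H] → (6, 2)
vs CHS: South plays C → South plays H at [C] → North plays Lo at [C-H] → (6, 2)
vs CTN: South plays C → South plays T at [C] → North plays z at [C-T] → (3, 1)
vs CTS: South plays C → South plays T at [C] → North plays z at [C-T] → (3, 1)
vs DHN: South plays D → (8, 1)
vs DHS: South plays D → (8, 1)
vs DTN: South plays D → (8, 1)
vs DTS: South plays D → (8, 1)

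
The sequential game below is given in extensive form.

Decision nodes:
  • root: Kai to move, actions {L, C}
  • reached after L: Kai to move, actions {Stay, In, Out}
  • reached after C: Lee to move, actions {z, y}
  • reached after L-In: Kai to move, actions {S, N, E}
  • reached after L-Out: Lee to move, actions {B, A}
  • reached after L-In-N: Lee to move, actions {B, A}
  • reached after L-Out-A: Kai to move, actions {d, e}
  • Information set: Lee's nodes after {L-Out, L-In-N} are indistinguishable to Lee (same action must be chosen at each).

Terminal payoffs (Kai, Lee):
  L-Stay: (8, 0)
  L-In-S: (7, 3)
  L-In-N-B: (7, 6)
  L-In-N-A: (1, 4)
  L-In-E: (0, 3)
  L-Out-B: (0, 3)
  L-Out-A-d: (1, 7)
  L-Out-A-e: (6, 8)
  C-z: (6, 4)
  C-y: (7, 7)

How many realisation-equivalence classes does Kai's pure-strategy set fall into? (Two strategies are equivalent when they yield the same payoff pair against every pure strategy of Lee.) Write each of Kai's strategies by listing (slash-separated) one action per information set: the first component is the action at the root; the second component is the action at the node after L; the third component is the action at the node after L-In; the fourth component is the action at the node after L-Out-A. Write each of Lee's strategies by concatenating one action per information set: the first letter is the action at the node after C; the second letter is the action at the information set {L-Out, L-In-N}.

Kai has 36 pure strategies: L/Stay/S/d, L/Stay/S/e, L/Stay/N/d, L/Stay/N/e, L/Stay/E/d, L/Stay/E/e, L/In/S/d, L/In/S/e, L/In/N/d, L/In/N/e, L/In/E/d, L/In/E/e, L/Out/S/d, L/Out/S/e, L/Out/N/d, L/Out/N/e, L/Out/E/d, L/Out/E/e, C/Stay/S/d, C/Stay/S/e, C/Stay/N/d, C/Stay/N/e, C/Stay/E/d, C/Stay/E/e, C/In/S/d, C/In/S/e, C/In/N/d, C/In/N/e, C/In/E/d, C/In/E/e, C/Out/S/d, C/Out/S/e, C/Out/N/d, C/Out/N/e, C/Out/E/d, C/Out/E/e. Columns: zB, zA, yB, yA.
{L/Stay/S/d, L/Stay/S/e, L/Stay/N/d, L/Stay/N/e, L/Stay/E/d, L/Stay/E/e} → row (8,0) (8,0) (8,0) (8,0)
{L/In/S/d, L/In/S/e} → row (7,3) (7,3) (7,3) (7,3)
{L/In/N/d, L/In/N/e} → row (7,6) (1,4) (7,6) (1,4)
{L/In/E/d, L/In/E/e} → row (0,3) (0,3) (0,3) (0,3)
{L/Out/S/d, L/Out/N/d, L/Out/E/d} → row (0,3) (1,7) (0,3) (1,7)
{L/Out/S/e, L/Out/N/e, L/Out/E/e} → row (0,3) (6,8) (0,3) (6,8)
{C/Stay/S/d, C/Stay/S/e, C/Stay/N/d, C/Stay/N/e, C/Stay/E/d, C/Stay/E/e, C/In/S/d, C/In/S/e, C/In/N/d, C/In/N/e, C/In/E/d, C/In/E/e, C/Out/S/d, C/Out/S/e, C/Out/N/d, C/Out/N/e, C/Out/E/d, C/Out/E/e} → row (6,4) (6,4) (7,7) (7,7)
That's 7 distinct rows out of 36 strategies.

7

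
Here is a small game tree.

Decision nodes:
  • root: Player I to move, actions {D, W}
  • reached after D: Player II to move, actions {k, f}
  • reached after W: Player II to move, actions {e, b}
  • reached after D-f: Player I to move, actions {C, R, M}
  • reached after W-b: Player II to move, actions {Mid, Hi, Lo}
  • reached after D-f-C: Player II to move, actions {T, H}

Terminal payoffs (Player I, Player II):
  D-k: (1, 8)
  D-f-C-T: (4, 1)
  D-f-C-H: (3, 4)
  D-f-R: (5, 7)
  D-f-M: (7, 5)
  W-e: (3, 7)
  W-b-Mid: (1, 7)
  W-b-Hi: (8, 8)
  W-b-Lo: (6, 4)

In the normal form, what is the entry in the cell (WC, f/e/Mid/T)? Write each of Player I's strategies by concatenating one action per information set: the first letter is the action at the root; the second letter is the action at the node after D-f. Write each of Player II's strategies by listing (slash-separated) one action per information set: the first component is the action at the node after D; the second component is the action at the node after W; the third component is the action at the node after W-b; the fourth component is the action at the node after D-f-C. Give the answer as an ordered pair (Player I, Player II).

(3, 7)

Trace the play path from the root:
  Player I plays W
  Player II plays e at [W]
→ terminal payoff (3, 7).
(Player I's choice at the node after D-f is never reached on this path, so it doesn't affect the outcome.)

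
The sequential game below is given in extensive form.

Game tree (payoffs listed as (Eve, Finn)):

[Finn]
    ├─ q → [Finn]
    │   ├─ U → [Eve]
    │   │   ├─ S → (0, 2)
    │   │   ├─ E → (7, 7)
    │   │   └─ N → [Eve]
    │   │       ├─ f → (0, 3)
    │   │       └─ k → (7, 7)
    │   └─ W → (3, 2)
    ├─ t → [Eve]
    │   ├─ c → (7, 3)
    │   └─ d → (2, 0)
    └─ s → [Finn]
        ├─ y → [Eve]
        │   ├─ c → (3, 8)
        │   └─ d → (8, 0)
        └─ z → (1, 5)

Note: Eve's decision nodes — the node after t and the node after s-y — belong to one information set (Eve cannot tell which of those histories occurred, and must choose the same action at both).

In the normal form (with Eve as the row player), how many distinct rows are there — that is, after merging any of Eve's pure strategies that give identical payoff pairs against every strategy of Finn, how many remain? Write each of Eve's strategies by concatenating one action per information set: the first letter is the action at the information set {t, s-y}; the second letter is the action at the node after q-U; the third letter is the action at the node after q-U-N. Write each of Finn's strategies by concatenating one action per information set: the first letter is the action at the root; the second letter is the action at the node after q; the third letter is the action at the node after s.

Eve has 12 pure strategies: cSf, cSk, cEf, cEk, cNf, cNk, dSf, dSk, dEf, dEk, dNf, dNk. Columns: qUy, qUz, qWy, qWz, tUy, tUz, tWy, tWz, sUy, sUz, sWy, sWz.
{cSf, cSk} → row (0,2) (0,2) (3,2) (3,2) (7,3) (7,3) (7,3) (7,3) (3,8) (1,5) (3,8) (1,5)
{cEf, cEk, cNk} → row (7,7) (7,7) (3,2) (3,2) (7,3) (7,3) (7,3) (7,3) (3,8) (1,5) (3,8) (1,5)
{cNf} → row (0,3) (0,3) (3,2) (3,2) (7,3) (7,3) (7,3) (7,3) (3,8) (1,5) (3,8) (1,5)
{dSf, dSk} → row (0,2) (0,2) (3,2) (3,2) (2,0) (2,0) (2,0) (2,0) (8,0) (1,5) (8,0) (1,5)
{dEf, dEk, dNk} → row (7,7) (7,7) (3,2) (3,2) (2,0) (2,0) (2,0) (2,0) (8,0) (1,5) (8,0) (1,5)
{dNf} → row (0,3) (0,3) (3,2) (3,2) (2,0) (2,0) (2,0) (2,0) (8,0) (1,5) (8,0) (1,5)
That's 6 distinct rows out of 12 strategies.

6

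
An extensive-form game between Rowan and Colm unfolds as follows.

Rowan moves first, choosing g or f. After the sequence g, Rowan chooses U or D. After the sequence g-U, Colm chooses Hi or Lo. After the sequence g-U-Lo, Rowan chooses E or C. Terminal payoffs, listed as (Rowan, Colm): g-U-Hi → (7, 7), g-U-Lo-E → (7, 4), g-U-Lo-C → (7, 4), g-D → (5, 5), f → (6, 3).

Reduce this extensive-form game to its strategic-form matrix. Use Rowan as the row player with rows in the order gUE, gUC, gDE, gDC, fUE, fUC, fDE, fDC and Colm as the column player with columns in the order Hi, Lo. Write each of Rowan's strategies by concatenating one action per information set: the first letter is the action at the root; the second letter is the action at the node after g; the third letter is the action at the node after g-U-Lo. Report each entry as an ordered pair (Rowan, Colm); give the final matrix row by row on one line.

           Hi       Lo
 gUE    (7,7)    (7,4)
 gUC    (7,7)    (7,4)
 gDE    (5,5)    (5,5)
 gDC    (5,5)    (5,5)
 fUE    (6,3)    (6,3)
 fUC    (6,3)    (6,3)
 fDE    (6,3)    (6,3)
 fDC    (6,3)    (6,3)

gUE: (7,7) (7,4) | gUC: (7,7) (7,4) | gDE: (5,5) (5,5) | gDC: (5,5) (5,5) | fUE: (6,3) (6,3) | fUC: (6,3) (6,3) | fDE: (6,3) (6,3) | fDC: (6,3) (6,3)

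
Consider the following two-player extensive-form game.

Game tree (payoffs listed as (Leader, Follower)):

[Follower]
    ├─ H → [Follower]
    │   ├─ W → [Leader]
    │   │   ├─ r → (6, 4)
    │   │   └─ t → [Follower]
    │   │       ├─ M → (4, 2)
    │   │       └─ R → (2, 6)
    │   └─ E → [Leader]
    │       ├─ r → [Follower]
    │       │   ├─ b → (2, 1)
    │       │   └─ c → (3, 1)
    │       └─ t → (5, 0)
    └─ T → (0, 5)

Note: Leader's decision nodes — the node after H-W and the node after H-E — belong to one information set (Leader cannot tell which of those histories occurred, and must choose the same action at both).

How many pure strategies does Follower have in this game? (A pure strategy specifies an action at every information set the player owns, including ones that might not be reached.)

Follower owns the root with actions {H, T} — two choices.
Follower owns the node after H with actions {W, E} — two choices.
Follower owns the node after H-W-t with actions {M, R} — two choices.
Follower owns the node after H-E-r with actions {b, c} — two choices.
A pure strategy fixes one action at each information set independently, so the count is the product 2 × 2 × 2 × 2 = 16.
(For reference, Leader has 2 pure strategies, giving a 16×2 normal-form matrix.)

16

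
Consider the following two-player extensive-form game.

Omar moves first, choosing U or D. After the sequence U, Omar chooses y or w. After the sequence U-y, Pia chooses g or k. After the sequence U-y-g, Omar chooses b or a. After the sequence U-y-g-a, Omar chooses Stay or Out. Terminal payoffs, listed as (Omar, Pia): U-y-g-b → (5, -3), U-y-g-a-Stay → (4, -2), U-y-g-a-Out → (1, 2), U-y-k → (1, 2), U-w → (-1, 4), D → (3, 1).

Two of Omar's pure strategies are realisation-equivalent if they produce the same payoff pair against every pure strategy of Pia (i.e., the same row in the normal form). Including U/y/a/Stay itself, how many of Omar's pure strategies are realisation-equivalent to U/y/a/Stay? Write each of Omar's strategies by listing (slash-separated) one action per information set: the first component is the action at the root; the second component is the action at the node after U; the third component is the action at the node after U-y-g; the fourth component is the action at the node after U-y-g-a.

Row for U/y/a/Stay (columns g, k): (4,-2) (1,2).
Every one of Omar's information sets is on the play path for some reply by Pia when Omar follows U/y/a/Stay.
Changing the action at any of them therefore changes at least one column, so only U/y/a/Stay itself gives this row.

1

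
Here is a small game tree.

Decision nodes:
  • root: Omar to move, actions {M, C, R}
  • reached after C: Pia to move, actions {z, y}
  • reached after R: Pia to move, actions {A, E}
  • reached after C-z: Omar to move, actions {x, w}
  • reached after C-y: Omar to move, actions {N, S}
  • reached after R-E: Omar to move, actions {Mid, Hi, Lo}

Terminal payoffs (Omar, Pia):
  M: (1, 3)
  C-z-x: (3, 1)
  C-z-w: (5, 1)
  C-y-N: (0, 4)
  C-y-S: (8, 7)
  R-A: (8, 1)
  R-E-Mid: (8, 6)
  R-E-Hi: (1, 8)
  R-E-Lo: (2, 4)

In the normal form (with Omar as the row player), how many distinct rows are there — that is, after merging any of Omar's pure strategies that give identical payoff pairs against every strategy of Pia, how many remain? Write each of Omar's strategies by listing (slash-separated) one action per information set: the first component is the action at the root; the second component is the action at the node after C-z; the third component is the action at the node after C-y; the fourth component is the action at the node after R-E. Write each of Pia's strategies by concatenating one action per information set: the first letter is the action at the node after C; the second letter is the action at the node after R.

8

Omar has 36 pure strategies: M/x/N/Mid, M/x/N/Hi, M/x/N/Lo, M/x/S/Mid, M/x/S/Hi, M/x/S/Lo, M/w/N/Mid, M/w/N/Hi, M/w/N/Lo, M/w/S/Mid, M/w/S/Hi, M/w/S/Lo, C/x/N/Mid, C/x/N/Hi, C/x/N/Lo, C/x/S/Mid, C/x/S/Hi, C/x/S/Lo, C/w/N/Mid, C/w/N/Hi, C/w/N/Lo, C/w/S/Mid, C/w/S/Hi, C/w/S/Lo, R/x/N/Mid, R/x/N/Hi, R/x/N/Lo, R/x/S/Mid, R/x/S/Hi, R/x/S/Lo, R/w/N/Mid, R/w/N/Hi, R/w/N/Lo, R/w/S/Mid, R/w/S/Hi, R/w/S/Lo. Columns: zA, zE, yA, yE.
{M/x/N/Mid, M/x/N/Hi, M/x/N/Lo, M/x/S/Mid, M/x/S/Hi, M/x/S/Lo, M/w/N/Mid, M/w/N/Hi, M/w/N/Lo, M/w/S/Mid, M/w/S/Hi, M/w/S/Lo} → row (1,3) (1,3) (1,3) (1,3)
{C/x/N/Mid, C/x/N/Hi, C/x/N/Lo} → row (3,1) (3,1) (0,4) (0,4)
{C/x/S/Mid, C/x/S/Hi, C/x/S/Lo} → row (3,1) (3,1) (8,7) (8,7)
{C/w/N/Mid, C/w/N/Hi, C/w/N/Lo} → row (5,1) (5,1) (0,4) (0,4)
{C/w/S/Mid, C/w/S/Hi, C/w/S/Lo} → row (5,1) (5,1) (8,7) (8,7)
{R/x/N/Mid, R/x/S/Mid, R/w/N/Mid, R/w/S/Mid} → row (8,1) (8,6) (8,1) (8,6)
{R/x/N/Hi, R/x/S/Hi, R/w/N/Hi, R/w/S/Hi} → row (8,1) (1,8) (8,1) (1,8)
{R/x/N/Lo, R/x/S/Lo, R/w/N/Lo, R/w/S/Lo} → row (8,1) (2,4) (8,1) (2,4)
That's 8 distinct rows out of 36 strategies.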